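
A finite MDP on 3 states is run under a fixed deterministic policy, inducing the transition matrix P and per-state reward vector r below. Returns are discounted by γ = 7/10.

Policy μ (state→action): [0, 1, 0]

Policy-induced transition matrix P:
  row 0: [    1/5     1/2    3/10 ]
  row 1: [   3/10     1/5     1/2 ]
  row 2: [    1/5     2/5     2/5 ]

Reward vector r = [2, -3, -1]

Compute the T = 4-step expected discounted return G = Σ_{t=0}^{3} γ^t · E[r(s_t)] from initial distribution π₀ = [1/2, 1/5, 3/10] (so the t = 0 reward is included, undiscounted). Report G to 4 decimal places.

t=0: π = [0.5000, 0.2000, 0.3000], E[r] = 0.1000, γ^t·E[r] = 0.100000, running G = 0.100000
t=1: π = [0.2200, 0.4100, 0.3700], E[r] = -1.1600, γ^t·E[r] = -0.812000, running G = -0.712000
t=2: π = [0.2410, 0.3400, 0.4190], E[r] = -0.9570, γ^t·E[r] = -0.468930, running G = -1.180930
t=3: π = [0.2340, 0.3561, 0.4099], E[r] = -1.0102, γ^t·E[r] = -0.346499, running G = -1.527429

G = -1.5274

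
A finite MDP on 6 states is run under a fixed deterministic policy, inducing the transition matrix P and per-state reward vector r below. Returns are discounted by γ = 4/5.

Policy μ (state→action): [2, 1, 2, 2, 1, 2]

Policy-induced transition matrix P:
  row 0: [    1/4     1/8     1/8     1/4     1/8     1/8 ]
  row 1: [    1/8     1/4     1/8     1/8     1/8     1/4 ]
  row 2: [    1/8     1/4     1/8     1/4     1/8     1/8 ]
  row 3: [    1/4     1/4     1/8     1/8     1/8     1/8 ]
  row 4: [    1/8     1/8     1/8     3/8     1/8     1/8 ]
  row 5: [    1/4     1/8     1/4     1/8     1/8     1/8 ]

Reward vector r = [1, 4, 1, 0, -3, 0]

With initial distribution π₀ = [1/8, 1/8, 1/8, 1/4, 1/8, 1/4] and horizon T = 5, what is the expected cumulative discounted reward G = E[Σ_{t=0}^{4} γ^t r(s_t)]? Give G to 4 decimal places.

G = 2.0975

t=0: π = [0.1250, 0.1250, 0.1250, 0.2500, 0.1250, 0.2500], E[r] = 0.3750, γ^t·E[r] = 0.375000, running G = 0.375000
t=1: π = [0.2031, 0.1875, 0.1563, 0.1875, 0.1250, 0.1406], E[r] = 0.7344, γ^t·E[r] = 0.587500, running G = 0.962500
t=2: π = [0.1914, 0.1914, 0.1426, 0.2012, 0.1250, 0.1484], E[r] = 0.7246, γ^t·E[r] = 0.463750, running G = 1.426250
t=3: π = [0.1926, 0.1919, 0.1436, 0.1980, 0.1250, 0.1489], E[r] = 0.7288, γ^t·E[r] = 0.373125, running G = 1.799375
t=4: π = [0.1924, 0.1917, 0.1436, 0.1983, 0.1250, 0.1490], E[r] = 0.7278, γ^t·E[r] = 0.298100, running G = 2.097475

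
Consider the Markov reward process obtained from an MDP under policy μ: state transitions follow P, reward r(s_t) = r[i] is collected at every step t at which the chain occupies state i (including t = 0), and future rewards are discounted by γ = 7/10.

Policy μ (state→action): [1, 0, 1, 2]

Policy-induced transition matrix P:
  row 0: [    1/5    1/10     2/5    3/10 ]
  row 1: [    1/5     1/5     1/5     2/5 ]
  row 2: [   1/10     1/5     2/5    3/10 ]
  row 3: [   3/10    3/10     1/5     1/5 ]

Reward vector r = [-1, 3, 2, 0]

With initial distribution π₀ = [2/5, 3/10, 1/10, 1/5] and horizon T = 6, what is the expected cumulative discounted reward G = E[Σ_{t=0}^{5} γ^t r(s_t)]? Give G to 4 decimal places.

t=0: π = [0.4000, 0.3000, 0.1000, 0.2000], E[r] = 0.7000, γ^t·E[r] = 0.700000, running G = 0.700000
t=1: π = [0.2100, 0.1800, 0.3000, 0.3100], E[r] = 0.9300, γ^t·E[r] = 0.651000, running G = 1.351000
t=2: π = [0.2010, 0.2100, 0.3020, 0.2870], E[r] = 1.0330, γ^t·E[r] = 0.506170, running G = 1.857170
t=3: π = [0.1985, 0.2086, 0.3006, 0.2923], E[r] = 1.0285, γ^t·E[r] = 0.352776, running G = 2.209946
t=4: π = [0.1992, 0.2094, 0.2998, 0.2916], E[r] = 1.0286, γ^t·E[r] = 0.246969, running G = 2.456915
t=5: π = [0.1992, 0.2092, 0.2998, 0.2918], E[r] = 1.0282, γ^t·E[r] = 0.172802, running G = 2.629716

G = 2.6297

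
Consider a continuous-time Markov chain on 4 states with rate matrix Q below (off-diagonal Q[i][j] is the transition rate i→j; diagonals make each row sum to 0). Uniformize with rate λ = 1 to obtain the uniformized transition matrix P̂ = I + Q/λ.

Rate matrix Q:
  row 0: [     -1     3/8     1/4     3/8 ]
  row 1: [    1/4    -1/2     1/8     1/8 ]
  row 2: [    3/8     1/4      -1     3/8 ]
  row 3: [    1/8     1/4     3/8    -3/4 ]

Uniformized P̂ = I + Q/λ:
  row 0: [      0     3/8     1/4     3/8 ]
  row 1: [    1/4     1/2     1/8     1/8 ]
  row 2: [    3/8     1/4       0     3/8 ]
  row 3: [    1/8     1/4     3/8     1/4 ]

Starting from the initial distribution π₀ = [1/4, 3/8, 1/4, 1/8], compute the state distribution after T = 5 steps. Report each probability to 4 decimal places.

π = [0.1940, 0.3656, 0.1884, 0.2520]

t=0: π = [0.2500, 0.3750, 0.2500, 0.1250]
t=1: π = [0.2031, 0.3750, 0.1563, 0.2656]
t=2: π = [0.1855, 0.3691, 0.1973, 0.2480]
t=3: π = [0.1973, 0.3655, 0.1855, 0.2517]
t=4: π = [0.1924, 0.3660, 0.1894, 0.2522]
t=5: π = [0.1940, 0.3656, 0.1884, 0.2520]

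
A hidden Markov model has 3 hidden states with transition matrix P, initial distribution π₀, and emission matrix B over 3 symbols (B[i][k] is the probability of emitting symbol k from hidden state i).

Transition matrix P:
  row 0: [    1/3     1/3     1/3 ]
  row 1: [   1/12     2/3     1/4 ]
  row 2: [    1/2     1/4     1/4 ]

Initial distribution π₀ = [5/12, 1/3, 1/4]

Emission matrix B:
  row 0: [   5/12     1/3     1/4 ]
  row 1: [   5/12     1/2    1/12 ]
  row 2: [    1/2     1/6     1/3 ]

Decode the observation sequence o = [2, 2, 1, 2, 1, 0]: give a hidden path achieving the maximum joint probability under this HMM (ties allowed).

t=0: δ = [1.042e-01, 2.778e-02, 8.333e-02]  (obs o_0=2)
t=1: δ = [1.042e-02, 2.894e-03, 1.157e-02]  ψ = [2, 0, 0]  (obs o_1=2)
t=2: δ = [1.929e-03, 1.736e-03, 5.787e-04]  ψ = [2, 0, 0]  (obs o_2=1)
t=3: δ = [1.608e-04, 9.645e-05, 2.143e-04]  ψ = [0, 1, 0]  (obs o_3=2)
t=4: δ = [3.572e-05, 3.215e-05, 8.931e-06]  ψ = [2, 1, 0]  (obs o_4=1)
t=5: δ = [4.961e-06, 8.931e-06, 5.954e-06]  ψ = [0, 1, 0]  (obs o_5=0)
backtrack: best end state = 1; path = [2, 0, 1, 1, 1, 1]

path = [2, 0, 1, 1, 1, 1]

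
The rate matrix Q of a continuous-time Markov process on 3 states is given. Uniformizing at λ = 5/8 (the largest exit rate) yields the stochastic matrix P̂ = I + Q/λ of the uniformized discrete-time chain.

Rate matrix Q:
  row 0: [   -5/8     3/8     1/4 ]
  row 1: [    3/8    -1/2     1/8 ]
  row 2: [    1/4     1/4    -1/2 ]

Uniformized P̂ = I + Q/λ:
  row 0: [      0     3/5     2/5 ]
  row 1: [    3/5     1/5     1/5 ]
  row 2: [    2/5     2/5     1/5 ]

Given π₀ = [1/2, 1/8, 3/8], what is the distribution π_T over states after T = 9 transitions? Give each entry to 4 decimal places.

π = [0.3408, 0.3907, 0.2686]

t=0: π = [0.5000, 0.1250, 0.3750]
t=1: π = [0.2250, 0.4750, 0.3000]
t=2: π = [0.4050, 0.3500, 0.2450]
t=3: π = [0.3080, 0.4110, 0.2810]
t=4: π = [0.3590, 0.3794, 0.2616]
t=5: π = [0.3323, 0.3959, 0.2718]
t=6: π = [0.3463, 0.3873, 0.2665]
t=7: π = [0.3389, 0.3918, 0.2693]
t=8: π = [0.3428, 0.3894, 0.2678]
t=9: π = [0.3408, 0.3907, 0.2686]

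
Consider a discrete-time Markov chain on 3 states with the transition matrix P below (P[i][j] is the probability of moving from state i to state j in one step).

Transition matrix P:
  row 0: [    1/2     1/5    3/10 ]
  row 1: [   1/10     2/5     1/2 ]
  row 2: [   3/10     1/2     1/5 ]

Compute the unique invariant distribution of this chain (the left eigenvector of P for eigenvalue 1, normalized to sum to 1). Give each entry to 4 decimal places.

π = [0.2805, 0.3780, 0.3415]

Balance equations π_j = Σ_i π_i·P[i][j]:
  π_0 = 1/2·π_0 + 1/10·π_1 + 3/10·π_2
  π_1 = 1/5·π_0 + 2/5·π_1 + 1/2·π_2
  normalize: π_0 + π_1 + π_2 = 1
Solving the linear system gives exactly π = [23/82, 31/82, 14/41].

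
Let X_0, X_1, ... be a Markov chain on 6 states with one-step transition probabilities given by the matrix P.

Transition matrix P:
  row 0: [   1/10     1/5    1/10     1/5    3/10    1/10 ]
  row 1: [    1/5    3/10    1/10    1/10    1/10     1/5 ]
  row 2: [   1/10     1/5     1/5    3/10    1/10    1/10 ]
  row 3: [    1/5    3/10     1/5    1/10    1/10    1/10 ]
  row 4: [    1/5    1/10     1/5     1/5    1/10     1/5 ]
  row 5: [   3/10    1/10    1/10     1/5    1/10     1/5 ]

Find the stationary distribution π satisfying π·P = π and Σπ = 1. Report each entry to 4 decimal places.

Balance equations π_j = Σ_i π_i·P[i][j]:
  π_0 = 1/10·π_0 + 1/5·π_1 + 1/10·π_2 + 1/5·π_3 + 1/5·π_4 + 3/10·π_5
  π_1 = 1/5·π_0 + 3/10·π_1 + 1/5·π_2 + 3/10·π_3 + 1/10·π_4 + 1/10·π_5
  π_2 = 1/10·π_0 + 1/10·π_1 + 1/5·π_2 + 1/5·π_3 + 1/5·π_4 + 1/10·π_5
  π_3 = 1/5·π_0 + 1/10·π_1 + 3/10·π_2 + 1/10·π_3 + 1/5·π_4 + 1/5·π_5
  π_4 = 3/10·π_0 + 1/10·π_1 + 1/10·π_2 + 1/10·π_3 + 1/10·π_4 + 1/10·π_5
  normalize: π_0 + π_1 + π_2 + π_3 + π_4 + π_5 = 1
Solving the linear system gives exactly π = [18077/99236, 20839/99236, 14471/99236, 4366/24809, 13539/99236, 7423/49618].

π = [0.1822, 0.2100, 0.1458, 0.1760, 0.1364, 0.1496]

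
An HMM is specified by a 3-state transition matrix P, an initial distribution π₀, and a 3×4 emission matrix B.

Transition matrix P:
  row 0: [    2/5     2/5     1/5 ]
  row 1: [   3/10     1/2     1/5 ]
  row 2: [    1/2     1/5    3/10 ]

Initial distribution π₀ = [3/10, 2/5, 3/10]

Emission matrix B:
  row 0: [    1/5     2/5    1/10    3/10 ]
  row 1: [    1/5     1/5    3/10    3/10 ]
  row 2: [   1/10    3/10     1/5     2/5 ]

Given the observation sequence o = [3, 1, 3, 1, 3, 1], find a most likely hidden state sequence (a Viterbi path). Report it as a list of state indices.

t=0: δ = [9.000e-02, 1.200e-01, 1.200e-01]  (obs o_0=3)
t=1: δ = [2.400e-02, 1.200e-02, 1.080e-02]  ψ = [2, 1, 2]  (obs o_1=1)
t=2: δ = [2.880e-03, 2.880e-03, 1.920e-03]  ψ = [0, 0, 0]  (obs o_2=3)
t=3: δ = [4.608e-04, 2.880e-04, 1.728e-04]  ψ = [0, 1, 0]  (obs o_3=1)
t=4: δ = [5.530e-05, 5.530e-05, 3.686e-05]  ψ = [0, 0, 0]  (obs o_4=3)
t=5: δ = [8.847e-06, 5.530e-06, 3.318e-06]  ψ = [0, 1, 0]  (obs o_5=1)
backtrack: best end state = 0; path = [2, 0, 0, 0, 0, 0]

path = [2, 0, 0, 0, 0, 0]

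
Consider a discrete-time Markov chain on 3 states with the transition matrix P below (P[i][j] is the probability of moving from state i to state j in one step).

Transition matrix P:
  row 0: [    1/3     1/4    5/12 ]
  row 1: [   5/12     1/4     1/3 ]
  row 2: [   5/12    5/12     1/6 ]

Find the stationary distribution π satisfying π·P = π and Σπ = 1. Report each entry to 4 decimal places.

Balance equations π_j = Σ_i π_i·P[i][j]:
  π_0 = 1/3·π_0 + 5/12·π_1 + 5/12·π_2
  π_1 = 1/4·π_0 + 1/4·π_1 + 5/12·π_2
  normalize: π_0 + π_1 + π_2 = 1
Solving the linear system gives exactly π = [5/13, 55/182, 57/182].

π = [0.3846, 0.3022, 0.3132]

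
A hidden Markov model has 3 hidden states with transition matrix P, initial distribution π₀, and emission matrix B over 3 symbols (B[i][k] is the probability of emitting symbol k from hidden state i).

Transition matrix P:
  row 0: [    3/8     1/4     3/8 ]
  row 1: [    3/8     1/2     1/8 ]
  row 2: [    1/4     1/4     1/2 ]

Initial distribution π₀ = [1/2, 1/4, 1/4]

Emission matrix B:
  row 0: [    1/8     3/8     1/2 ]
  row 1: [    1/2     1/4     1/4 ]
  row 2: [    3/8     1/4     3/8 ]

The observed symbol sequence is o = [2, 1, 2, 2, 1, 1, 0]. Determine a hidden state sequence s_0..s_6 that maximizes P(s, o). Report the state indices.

path = [0, 0, 0, 0, 0, 0, 2]

t=0: δ = [2.500e-01, 6.250e-02, 9.375e-02]  (obs o_0=2)
t=1: δ = [3.516e-02, 1.562e-02, 2.344e-02]  ψ = [0, 0, 0]  (obs o_1=1)
t=2: δ = [6.592e-03, 2.197e-03, 4.944e-03]  ψ = [0, 0, 0]  (obs o_2=2)
t=3: δ = [1.236e-03, 4.120e-04, 9.270e-04]  ψ = [0, 0, 0]  (obs o_3=2)
t=4: δ = [1.738e-04, 7.725e-05, 1.159e-04]  ψ = [0, 0, 0]  (obs o_4=1)
t=5: δ = [2.444e-05, 1.086e-05, 1.629e-05]  ψ = [0, 0, 0]  (obs o_5=1)
t=6: δ = [1.146e-06, 3.055e-06, 3.437e-06]  ψ = [0, 0, 0]  (obs o_6=0)
backtrack: best end state = 2; path = [0, 0, 0, 0, 0, 0, 2]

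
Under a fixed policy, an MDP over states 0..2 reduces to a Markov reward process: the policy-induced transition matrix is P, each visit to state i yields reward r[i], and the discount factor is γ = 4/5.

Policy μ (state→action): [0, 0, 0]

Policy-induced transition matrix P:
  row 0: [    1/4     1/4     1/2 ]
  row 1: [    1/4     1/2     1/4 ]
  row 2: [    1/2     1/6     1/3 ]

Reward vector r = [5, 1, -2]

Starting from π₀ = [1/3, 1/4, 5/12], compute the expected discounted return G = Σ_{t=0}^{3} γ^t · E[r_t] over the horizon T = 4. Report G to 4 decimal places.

t=0: π = [0.3333, 0.2500, 0.4167], E[r] = 1.0833, γ^t·E[r] = 1.083333, running G = 1.083333
t=1: π = [0.3542, 0.2778, 0.3681], E[r] = 1.3125, γ^t·E[r] = 1.050000, running G = 2.133333
t=2: π = [0.3420, 0.2888, 0.3692], E[r] = 1.2604, γ^t·E[r] = 0.806667, running G = 2.940000
t=3: π = [0.3423, 0.2914, 0.3663], E[r] = 1.2704, γ^t·E[r] = 0.650444, running G = 3.590444

G = 3.5904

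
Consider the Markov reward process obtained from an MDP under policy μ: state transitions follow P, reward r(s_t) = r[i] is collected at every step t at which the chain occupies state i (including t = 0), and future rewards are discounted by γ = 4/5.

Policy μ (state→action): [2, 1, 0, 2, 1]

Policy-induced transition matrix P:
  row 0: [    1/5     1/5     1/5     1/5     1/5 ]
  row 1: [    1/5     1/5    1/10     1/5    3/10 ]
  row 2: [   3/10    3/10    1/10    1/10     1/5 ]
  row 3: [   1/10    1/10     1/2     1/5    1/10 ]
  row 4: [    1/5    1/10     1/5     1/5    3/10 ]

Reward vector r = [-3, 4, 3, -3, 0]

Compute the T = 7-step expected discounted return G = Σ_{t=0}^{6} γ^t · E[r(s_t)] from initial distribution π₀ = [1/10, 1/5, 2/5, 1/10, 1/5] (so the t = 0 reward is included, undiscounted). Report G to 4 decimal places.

G = 2.0008

t=0: π = [0.1000, 0.2000, 0.4000, 0.1000, 0.2000], E[r] = 1.4000, γ^t·E[r] = 1.400000, running G = 1.400000
t=1: π = [0.2300, 0.2100, 0.1700, 0.1600, 0.2300], E[r] = 0.1800, γ^t·E[r] = 0.144000, running G = 1.544000
t=2: π = [0.2010, 0.1780, 0.2100, 0.1830, 0.2280], E[r] = 0.1900, γ^t·E[r] = 0.121600, running G = 1.665600
t=3: π = [0.2027, 0.1799, 0.2161, 0.1790, 0.2223], E[r] = 0.2228, γ^t·E[r] = 0.114074, running G = 1.779674
t=4: π = [0.2037, 0.1815, 0.2141, 0.1784, 0.2223], E[r] = 0.2219, γ^t·E[r] = 0.090898, running G = 1.870572
t=5: π = [0.2036, 0.1813, 0.2140, 0.1786, 0.2225], E[r] = 0.2208, γ^t·E[r] = 0.072335, running G = 1.942907
t=6: π = [0.2035, 0.1813, 0.2140, 0.1786, 0.2225], E[r] = 0.2208, γ^t·E[r] = 0.057894, running G = 2.000802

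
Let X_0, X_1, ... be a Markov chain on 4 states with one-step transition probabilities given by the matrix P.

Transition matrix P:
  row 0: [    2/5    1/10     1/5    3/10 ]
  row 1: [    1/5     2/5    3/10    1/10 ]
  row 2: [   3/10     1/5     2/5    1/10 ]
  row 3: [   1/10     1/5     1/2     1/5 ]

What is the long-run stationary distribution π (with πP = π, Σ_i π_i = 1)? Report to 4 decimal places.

π = [0.2712, 0.2161, 0.3413, 0.1714]

Balance equations π_j = Σ_i π_i·P[i][j]:
  π_0 = 2/5·π_0 + 1/5·π_1 + 3/10·π_2 + 1/10·π_3
  π_1 = 1/10·π_0 + 2/5·π_1 + 1/5·π_2 + 1/5·π_3
  π_2 = 1/5·π_0 + 3/10·π_1 + 2/5·π_2 + 1/2·π_3
  normalize: π_0 + π_1 + π_2 + π_3 = 1
Solving the linear system gives exactly π = [182/671, 145/671, 229/671, 115/671].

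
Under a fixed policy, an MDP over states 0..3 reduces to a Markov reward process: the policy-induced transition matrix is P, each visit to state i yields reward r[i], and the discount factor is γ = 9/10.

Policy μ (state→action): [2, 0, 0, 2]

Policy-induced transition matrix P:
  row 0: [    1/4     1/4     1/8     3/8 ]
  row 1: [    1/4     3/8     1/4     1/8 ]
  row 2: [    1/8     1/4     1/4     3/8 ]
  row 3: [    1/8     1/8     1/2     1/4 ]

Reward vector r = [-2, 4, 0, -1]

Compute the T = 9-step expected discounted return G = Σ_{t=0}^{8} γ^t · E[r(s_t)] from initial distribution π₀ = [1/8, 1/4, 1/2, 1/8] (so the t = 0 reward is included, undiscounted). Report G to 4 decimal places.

G = 2.4848

t=0: π = [0.1250, 0.2500, 0.5000, 0.1250], E[r] = 0.6250, γ^t·E[r] = 0.625000, running G = 0.625000
t=1: π = [0.1719, 0.2656, 0.2656, 0.2969], E[r] = 0.4219, γ^t·E[r] = 0.379688, running G = 1.004688
t=2: π = [0.1797, 0.2461, 0.3027, 0.2715], E[r] = 0.3535, γ^t·E[r] = 0.286348, running G = 1.291035
t=3: π = [0.1782, 0.2468, 0.2954, 0.2795], E[r] = 0.3513, γ^t·E[r] = 0.256111, running G = 1.547146
t=4: π = [0.1781, 0.2459, 0.2976, 0.2784], E[r] = 0.3490, γ^t·E[r] = 0.228998, running G = 1.776145
t=5: π = [0.1780, 0.2459, 0.2973, 0.2787], E[r] = 0.3490, γ^t·E[r] = 0.206105, running G = 1.982250
t=6: π = [0.1780, 0.2459, 0.2974, 0.2787], E[r] = 0.3489, γ^t·E[r] = 0.185445, running G = 2.167695
t=7: π = [0.1780, 0.2459, 0.2974, 0.2787], E[r] = 0.3490, γ^t·E[r] = 0.166902, running G = 2.334597
t=8: π = [0.1780, 0.2459, 0.2974, 0.2787], E[r] = 0.3489, γ^t·E[r] = 0.150210, running G = 2.484807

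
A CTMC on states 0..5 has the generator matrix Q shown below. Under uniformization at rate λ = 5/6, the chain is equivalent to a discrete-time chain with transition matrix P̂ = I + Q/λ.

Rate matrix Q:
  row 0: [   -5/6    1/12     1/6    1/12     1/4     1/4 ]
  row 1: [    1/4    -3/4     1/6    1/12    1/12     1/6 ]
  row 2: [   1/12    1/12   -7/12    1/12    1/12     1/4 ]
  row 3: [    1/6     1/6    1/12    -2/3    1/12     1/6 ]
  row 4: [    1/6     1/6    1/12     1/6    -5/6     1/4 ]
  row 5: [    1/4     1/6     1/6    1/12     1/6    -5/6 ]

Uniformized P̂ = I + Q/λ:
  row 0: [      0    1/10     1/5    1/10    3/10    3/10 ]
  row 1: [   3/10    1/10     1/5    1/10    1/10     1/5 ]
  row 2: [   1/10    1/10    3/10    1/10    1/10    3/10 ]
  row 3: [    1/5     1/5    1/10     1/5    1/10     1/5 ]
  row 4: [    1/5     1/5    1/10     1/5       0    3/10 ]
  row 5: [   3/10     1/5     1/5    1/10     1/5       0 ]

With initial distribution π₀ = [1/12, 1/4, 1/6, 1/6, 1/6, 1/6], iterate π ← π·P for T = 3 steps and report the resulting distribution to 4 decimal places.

π = [0.1810, 0.1485, 0.1918, 0.1276, 0.1410, 0.2102]

t=0: π = [0.0833, 0.2500, 0.1667, 0.1667, 0.1667, 0.1667]
t=1: π = [0.2083, 0.1500, 0.1833, 0.1333, 0.1167, 0.2083]
t=2: π = [0.1758, 0.1458, 0.1933, 0.1250, 0.1508, 0.2092]
t=3: π = [0.1810, 0.1485, 0.1918, 0.1276, 0.1410, 0.2102]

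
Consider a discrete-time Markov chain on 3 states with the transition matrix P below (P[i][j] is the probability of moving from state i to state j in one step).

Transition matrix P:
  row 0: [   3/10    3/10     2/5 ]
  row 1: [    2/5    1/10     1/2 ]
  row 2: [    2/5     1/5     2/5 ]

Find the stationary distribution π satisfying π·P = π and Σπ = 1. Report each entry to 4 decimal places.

π = [0.3636, 0.2149, 0.4215]

Balance equations π_j = Σ_i π_i·P[i][j]:
  π_0 = 3/10·π_0 + 2/5·π_1 + 2/5·π_2
  π_1 = 3/10·π_0 + 1/10·π_1 + 1/5·π_2
  normalize: π_0 + π_1 + π_2 = 1
Solving the linear system gives exactly π = [4/11, 26/121, 51/121].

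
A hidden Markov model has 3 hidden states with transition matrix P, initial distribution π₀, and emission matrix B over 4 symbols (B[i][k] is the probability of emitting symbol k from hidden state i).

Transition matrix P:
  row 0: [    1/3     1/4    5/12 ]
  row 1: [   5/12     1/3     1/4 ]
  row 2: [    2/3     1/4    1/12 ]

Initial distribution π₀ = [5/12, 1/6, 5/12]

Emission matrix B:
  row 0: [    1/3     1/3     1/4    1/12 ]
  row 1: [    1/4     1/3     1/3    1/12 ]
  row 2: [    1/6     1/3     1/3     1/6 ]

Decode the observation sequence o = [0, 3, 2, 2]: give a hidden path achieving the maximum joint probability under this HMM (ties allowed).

path = [0, 2, 0, 2]

t=0: δ = [1.389e-01, 4.167e-02, 6.944e-02]  (obs o_0=0)
t=1: δ = [3.858e-03, 2.894e-03, 9.645e-03]  ψ = [0, 0, 0]  (obs o_1=3)
t=2: δ = [1.608e-03, 8.038e-04, 5.358e-04]  ψ = [2, 2, 0]  (obs o_2=2)
t=3: δ = [1.340e-04, 1.340e-04, 2.233e-04]  ψ = [0, 0, 0]  (obs o_3=2)
backtrack: best end state = 2; path = [0, 2, 0, 2]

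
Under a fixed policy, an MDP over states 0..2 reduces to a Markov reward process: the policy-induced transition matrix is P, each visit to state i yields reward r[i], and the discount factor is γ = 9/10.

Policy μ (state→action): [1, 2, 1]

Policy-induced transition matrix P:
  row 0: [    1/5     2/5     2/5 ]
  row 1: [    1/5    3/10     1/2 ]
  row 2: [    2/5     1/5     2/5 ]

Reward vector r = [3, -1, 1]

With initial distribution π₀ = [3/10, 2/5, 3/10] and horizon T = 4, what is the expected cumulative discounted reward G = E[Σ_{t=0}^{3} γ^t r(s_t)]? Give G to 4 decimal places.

t=0: π = [0.3000, 0.4000, 0.3000], E[r] = 0.8000, γ^t·E[r] = 0.800000, running G = 0.800000
t=1: π = [0.2600, 0.3000, 0.4400], E[r] = 0.9200, γ^t·E[r] = 0.828000, running G = 1.628000
t=2: π = [0.2880, 0.2820, 0.4300], E[r] = 1.0120, γ^t·E[r] = 0.819720, running G = 2.447720
t=3: π = [0.2860, 0.2858, 0.4282], E[r] = 1.0004, γ^t·E[r] = 0.729292, running G = 3.177012

G = 3.1770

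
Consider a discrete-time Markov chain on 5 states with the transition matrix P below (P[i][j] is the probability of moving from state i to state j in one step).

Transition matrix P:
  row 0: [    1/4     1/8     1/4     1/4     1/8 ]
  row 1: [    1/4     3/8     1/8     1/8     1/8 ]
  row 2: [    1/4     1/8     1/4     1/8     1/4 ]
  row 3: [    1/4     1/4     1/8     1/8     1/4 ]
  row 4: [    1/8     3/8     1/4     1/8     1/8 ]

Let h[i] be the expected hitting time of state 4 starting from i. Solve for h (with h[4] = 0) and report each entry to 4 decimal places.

h = [5.7926, 5.9933, 5.1371, 5.2441, 0.0000]

First-step conditioning: h[4] = 0; for i ≠ 4, h[i] = 1 + Σ_k P[i][k]·h[k].
  h[0] = 1 + 1/4·h[0] + 1/8·h[1] + 1/4·h[2] + 1/4·h[3]
  h[1] = 1 + 1/4·h[0] + 3/8·h[1] + 1/8·h[2] + 1/8·h[3]
  h[2] = 1 + 1/4·h[0] + 1/8·h[1] + 1/4·h[2] + 1/8·h[3]
  h[3] = 1 + 1/4·h[0] + 1/4·h[1] + 1/8·h[2] + 1/8·h[3]
Solving the 4×4 linear system over states ≠ 4 gives exactly h = [1732/299, 1792/299, 1536/299, 1568/299, 0] (h[4] = 0 is the target).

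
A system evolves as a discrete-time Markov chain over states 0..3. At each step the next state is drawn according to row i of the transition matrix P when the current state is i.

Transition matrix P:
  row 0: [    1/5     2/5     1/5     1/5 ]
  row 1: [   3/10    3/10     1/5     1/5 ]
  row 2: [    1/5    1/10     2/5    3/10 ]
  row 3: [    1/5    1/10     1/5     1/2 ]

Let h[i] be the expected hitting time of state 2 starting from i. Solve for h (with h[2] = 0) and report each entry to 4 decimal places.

h = [5.0000, 5.0000, 0.0000, 5.0000]

First-step conditioning: h[2] = 0; for i ≠ 2, h[i] = 1 + Σ_k P[i][k]·h[k].
  h[0] = 1 + 1/5·h[0] + 2/5·h[1] + 1/5·h[3]
  h[1] = 1 + 3/10·h[0] + 3/10·h[1] + 1/5·h[3]
  h[3] = 1 + 1/5·h[0] + 1/10·h[1] + 1/2·h[3]
Solving the 3×3 linear system over states ≠ 2 gives exactly h = [5, 5, 0, 5] (h[2] = 0 is the target).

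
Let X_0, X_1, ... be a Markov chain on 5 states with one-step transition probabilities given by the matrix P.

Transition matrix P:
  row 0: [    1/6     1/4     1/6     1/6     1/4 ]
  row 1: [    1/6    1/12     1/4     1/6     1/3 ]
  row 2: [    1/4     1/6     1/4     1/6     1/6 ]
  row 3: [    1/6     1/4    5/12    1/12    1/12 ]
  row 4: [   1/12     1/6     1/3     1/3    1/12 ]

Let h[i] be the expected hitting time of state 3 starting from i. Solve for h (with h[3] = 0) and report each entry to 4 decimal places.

h = [4.9570, 4.9121, 5.0243, 0.0000, 4.2617]

First-step conditioning: h[3] = 0; for i ≠ 3, h[i] = 1 + Σ_k P[i][k]·h[k].
  h[0] = 1 + 1/6·h[0] + 1/4·h[1] + 1/6·h[2] + 1/4·h[4]
  h[1] = 1 + 1/6·h[0] + 1/12·h[1] + 1/4·h[2] + 1/3·h[4]
  h[2] = 1 + 1/4·h[0] + 1/6·h[1] + 1/4·h[2] + 1/6·h[4]
  h[4] = 1 + 1/12·h[0] + 1/6·h[1] + 1/3·h[2] + 1/12·h[4]
Solving the 4×4 linear system over states ≠ 3 gives exactly h = [2652/535, 2628/535, 2688/535, 0, 456/107] (h[3] = 0 is the target).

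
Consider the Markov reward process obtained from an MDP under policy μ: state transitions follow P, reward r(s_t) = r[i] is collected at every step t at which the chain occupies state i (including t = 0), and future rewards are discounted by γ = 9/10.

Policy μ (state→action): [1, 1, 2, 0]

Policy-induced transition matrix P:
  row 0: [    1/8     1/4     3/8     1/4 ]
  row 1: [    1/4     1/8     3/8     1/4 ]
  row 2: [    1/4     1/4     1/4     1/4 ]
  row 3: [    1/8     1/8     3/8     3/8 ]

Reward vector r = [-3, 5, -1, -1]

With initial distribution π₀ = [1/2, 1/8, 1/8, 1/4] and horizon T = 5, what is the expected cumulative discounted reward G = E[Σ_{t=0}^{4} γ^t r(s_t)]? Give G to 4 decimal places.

G = -1.8683

t=0: π = [0.5000, 0.1250, 0.1250, 0.2500], E[r] = -1.2500, γ^t·E[r] = -1.250000, running G = -1.250000
t=1: π = [0.1563, 0.2031, 0.3594, 0.2813], E[r] = -0.0938, γ^t·E[r] = -0.084375, running G = -1.334375
t=2: π = [0.1953, 0.1895, 0.3301, 0.2852], E[r] = -0.2539, γ^t·E[r] = -0.205664, running G = -1.540039
t=3: π = [0.1899, 0.1907, 0.3337, 0.2856], E[r] = -0.2358, γ^t·E[r] = -0.171927, running G = -1.711966
t=4: π = [0.1906, 0.1905, 0.3333, 0.2857], E[r] = -0.2383, γ^t·E[r] = -0.156376, running G = -1.868343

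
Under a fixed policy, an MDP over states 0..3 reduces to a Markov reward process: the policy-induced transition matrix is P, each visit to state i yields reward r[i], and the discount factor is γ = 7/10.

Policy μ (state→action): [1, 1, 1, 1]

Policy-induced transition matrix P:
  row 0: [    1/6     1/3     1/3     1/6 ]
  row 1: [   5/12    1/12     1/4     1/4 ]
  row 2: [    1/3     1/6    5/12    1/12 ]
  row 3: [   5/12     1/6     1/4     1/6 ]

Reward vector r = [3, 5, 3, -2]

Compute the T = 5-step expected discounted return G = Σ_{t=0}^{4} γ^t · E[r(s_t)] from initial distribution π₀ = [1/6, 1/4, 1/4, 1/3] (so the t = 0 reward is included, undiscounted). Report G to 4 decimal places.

t=0: π = [0.1667, 0.2500, 0.2500, 0.3333], E[r] = 1.8333, γ^t·E[r] = 1.833333, running G = 1.833333
t=1: π = [0.3542, 0.1736, 0.3056, 0.1667], E[r] = 2.5139, γ^t·E[r] = 1.759722, running G = 3.593056
t=2: π = [0.3027, 0.2112, 0.3304, 0.1557], E[r] = 2.6441, γ^t·E[r] = 1.295608, running G = 4.888663
t=3: π = [0.3135, 0.1995, 0.3303, 0.1567], E[r] = 2.6154, γ^t·E[r] = 0.897067, running G = 5.785730
t=4: π = [0.3108, 0.2023, 0.3312, 0.1558], E[r] = 2.6257, γ^t·E[r] = 0.630438, running G = 6.416168

G = 6.4162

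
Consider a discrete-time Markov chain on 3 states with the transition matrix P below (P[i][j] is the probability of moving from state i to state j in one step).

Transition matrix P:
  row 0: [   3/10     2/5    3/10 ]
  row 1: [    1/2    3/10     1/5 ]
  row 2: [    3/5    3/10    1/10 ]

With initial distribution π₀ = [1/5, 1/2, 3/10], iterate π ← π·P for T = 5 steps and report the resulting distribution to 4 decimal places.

π = [0.4354, 0.3434, 0.2212]

t=0: π = [0.2000, 0.5000, 0.3000]
t=1: π = [0.4900, 0.3200, 0.1900]
t=2: π = [0.4210, 0.3490, 0.2300]
t=3: π = [0.4388, 0.3421, 0.2191]
t=4: π = [0.4342, 0.3439, 0.2220]
t=5: π = [0.4354, 0.3434, 0.2212]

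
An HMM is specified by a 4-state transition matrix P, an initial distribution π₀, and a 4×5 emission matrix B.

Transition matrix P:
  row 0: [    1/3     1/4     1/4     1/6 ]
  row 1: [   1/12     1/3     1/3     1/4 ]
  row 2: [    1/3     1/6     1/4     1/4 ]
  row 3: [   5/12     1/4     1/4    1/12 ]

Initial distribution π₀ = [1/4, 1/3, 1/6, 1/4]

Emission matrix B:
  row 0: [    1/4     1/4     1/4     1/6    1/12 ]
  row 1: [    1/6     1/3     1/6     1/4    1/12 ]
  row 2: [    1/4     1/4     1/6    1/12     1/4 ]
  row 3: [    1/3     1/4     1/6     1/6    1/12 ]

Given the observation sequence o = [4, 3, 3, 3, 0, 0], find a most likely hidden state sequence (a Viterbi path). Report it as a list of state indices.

t=0: δ = [2.083e-02, 2.778e-02, 4.167e-02, 2.083e-02]  (obs o_0=4)
t=1: δ = [2.315e-03, 2.315e-03, 8.681e-04, 1.736e-03]  ψ = [2, 1, 2, 2]  (obs o_1=3)
t=2: δ = [1.286e-04, 1.929e-04, 6.430e-05, 9.645e-05]  ψ = [0, 1, 1, 1]  (obs o_2=3)
t=3: δ = [7.144e-06, 1.608e-05, 5.358e-06, 8.038e-06]  ψ = [0, 1, 1, 1]  (obs o_3=3)
t=4: δ = [8.372e-07, 8.931e-07, 1.340e-06, 1.340e-06]  ψ = [3, 1, 1, 1]  (obs o_4=0)
t=5: δ = [1.395e-07, 5.582e-08, 8.372e-08, 1.116e-07]  ψ = [3, 3, 2, 2]  (obs o_5=0)
backtrack: best end state = 0; path = [1, 1, 1, 1, 3, 0]

path = [1, 1, 1, 1, 3, 0]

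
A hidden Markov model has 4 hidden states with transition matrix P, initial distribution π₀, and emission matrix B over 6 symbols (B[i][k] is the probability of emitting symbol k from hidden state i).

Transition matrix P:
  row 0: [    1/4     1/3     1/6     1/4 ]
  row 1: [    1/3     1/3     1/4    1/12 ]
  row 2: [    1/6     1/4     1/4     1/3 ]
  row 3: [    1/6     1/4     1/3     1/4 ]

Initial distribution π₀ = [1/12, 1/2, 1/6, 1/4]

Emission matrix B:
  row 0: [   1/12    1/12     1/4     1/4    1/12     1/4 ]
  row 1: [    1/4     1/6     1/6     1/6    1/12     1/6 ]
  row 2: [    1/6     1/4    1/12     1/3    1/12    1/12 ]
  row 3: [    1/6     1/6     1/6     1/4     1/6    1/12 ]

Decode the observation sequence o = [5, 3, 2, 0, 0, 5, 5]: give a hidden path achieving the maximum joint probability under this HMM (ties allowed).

path = [1, 0, 0, 1, 1, 0, 0]

t=0: δ = [2.083e-02, 8.333e-02, 1.389e-02, 2.083e-02]  (obs o_0=5)
t=1: δ = [6.944e-03, 4.630e-03, 6.944e-03, 1.736e-03]  ψ = [1, 1, 1, 1]  (obs o_1=3)
t=2: δ = [4.340e-04, 3.858e-04, 1.447e-04, 3.858e-04]  ψ = [0, 0, 2, 2]  (obs o_2=2)
t=3: δ = [1.072e-05, 3.617e-05, 2.143e-05, 1.808e-05]  ψ = [1, 0, 3, 0]  (obs o_3=0)
t=4: δ = [1.005e-06, 3.014e-06, 1.507e-06, 1.191e-06]  ψ = [1, 1, 1, 2]  (obs o_4=0)
t=5: δ = [2.512e-07, 1.674e-07, 6.279e-08, 4.186e-08]  ψ = [1, 1, 1, 2]  (obs o_5=5)
t=6: δ = [1.570e-08, 1.395e-08, 3.489e-09, 5.233e-09]  ψ = [0, 0, 0, 0]  (obs o_6=5)
backtrack: best end state = 0; path = [1, 0, 0, 1, 1, 0, 0]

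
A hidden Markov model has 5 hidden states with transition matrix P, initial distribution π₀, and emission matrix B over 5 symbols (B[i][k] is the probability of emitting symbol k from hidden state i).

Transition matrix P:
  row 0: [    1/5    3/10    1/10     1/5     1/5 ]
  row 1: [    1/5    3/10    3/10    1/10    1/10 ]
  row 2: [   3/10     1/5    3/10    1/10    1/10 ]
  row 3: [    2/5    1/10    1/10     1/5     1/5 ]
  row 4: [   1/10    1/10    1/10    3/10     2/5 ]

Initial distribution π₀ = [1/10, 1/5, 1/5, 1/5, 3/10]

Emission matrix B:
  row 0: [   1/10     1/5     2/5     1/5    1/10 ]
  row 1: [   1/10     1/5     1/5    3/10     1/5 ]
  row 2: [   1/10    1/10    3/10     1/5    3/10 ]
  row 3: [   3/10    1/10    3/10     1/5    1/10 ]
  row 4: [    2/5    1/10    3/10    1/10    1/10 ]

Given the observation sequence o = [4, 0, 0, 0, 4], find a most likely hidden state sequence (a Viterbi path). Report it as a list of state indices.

path = [4, 4, 4, 4, 4]

t=0: δ = [1.000e-02, 4.000e-02, 6.000e-02, 2.000e-02, 3.000e-02]  (obs o_0=4)
t=1: δ = [1.800e-03, 1.200e-03, 1.800e-03, 2.700e-03, 4.800e-03]  ψ = [2, 1, 2, 4, 4]  (obs o_1=0)
t=2: δ = [1.080e-04, 5.400e-05, 5.400e-05, 4.320e-04, 7.680e-04]  ψ = [3, 0, 2, 4, 4]  (obs o_2=0)
t=3: δ = [1.728e-05, 7.680e-06, 7.680e-06, 6.912e-05, 1.229e-04]  ψ = [3, 4, 4, 4, 4]  (obs o_3=0)
t=4: δ = [2.765e-06, 2.458e-06, 3.686e-06, 3.686e-06, 4.915e-06]  ψ = [3, 4, 4, 4, 4]  (obs o_4=4)
backtrack: best end state = 4; path = [4, 4, 4, 4, 4]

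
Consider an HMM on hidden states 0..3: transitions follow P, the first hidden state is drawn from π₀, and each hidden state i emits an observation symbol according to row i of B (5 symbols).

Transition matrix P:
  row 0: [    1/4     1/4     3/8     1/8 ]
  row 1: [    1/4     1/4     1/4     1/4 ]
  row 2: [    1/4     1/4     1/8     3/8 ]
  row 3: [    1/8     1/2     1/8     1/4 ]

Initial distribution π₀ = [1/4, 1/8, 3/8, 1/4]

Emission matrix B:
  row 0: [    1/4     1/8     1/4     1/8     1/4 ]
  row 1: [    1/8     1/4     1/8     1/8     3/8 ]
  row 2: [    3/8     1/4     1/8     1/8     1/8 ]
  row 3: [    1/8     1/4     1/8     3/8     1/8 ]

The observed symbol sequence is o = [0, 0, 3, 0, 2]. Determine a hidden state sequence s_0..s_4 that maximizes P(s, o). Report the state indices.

path = [0, 2, 3, 1, 0]

t=0: δ = [6.250e-02, 1.562e-02, 1.406e-01, 3.125e-02]  (obs o_0=0)
t=1: δ = [8.789e-03, 4.395e-03, 8.789e-03, 6.592e-03]  ψ = [2, 2, 0, 2]  (obs o_1=0)
t=2: δ = [2.747e-04, 4.120e-04, 4.120e-04, 1.236e-03]  ψ = [0, 3, 0, 2]  (obs o_2=3)
t=3: δ = [3.862e-05, 7.725e-05, 5.794e-05, 3.862e-05]  ψ = [3, 3, 3, 3]  (obs o_3=0)
t=4: δ = [4.828e-06, 2.414e-06, 2.414e-06, 2.716e-06]  ψ = [1, 1, 1, 2]  (obs o_4=2)
backtrack: best end state = 0; path = [0, 2, 3, 1, 0]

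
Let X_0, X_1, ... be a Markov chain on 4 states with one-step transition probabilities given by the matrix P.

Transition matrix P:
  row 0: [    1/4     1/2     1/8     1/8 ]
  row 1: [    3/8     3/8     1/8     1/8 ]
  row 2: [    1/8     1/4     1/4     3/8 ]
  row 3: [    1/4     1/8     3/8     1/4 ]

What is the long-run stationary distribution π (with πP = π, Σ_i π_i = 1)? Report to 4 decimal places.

π = [0.2667, 0.3333, 0.2000, 0.2000]

Balance equations π_j = Σ_i π_i·P[i][j]:
  π_0 = 1/4·π_0 + 3/8·π_1 + 1/8·π_2 + 1/4·π_3
  π_1 = 1/2·π_0 + 3/8·π_1 + 1/4·π_2 + 1/8·π_3
  π_2 = 1/8·π_0 + 1/8·π_1 + 1/4·π_2 + 3/8·π_3
  normalize: π_0 + π_1 + π_2 + π_3 = 1
Solving the linear system gives exactly π = [4/15, 1/3, 1/5, 1/5].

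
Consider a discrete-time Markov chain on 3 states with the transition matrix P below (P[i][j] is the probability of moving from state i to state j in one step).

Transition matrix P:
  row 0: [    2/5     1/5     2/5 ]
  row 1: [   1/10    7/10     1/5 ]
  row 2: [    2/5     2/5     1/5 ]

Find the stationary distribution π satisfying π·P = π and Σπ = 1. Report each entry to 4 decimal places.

Balance equations π_j = Σ_i π_i·P[i][j]:
  π_0 = 2/5·π_0 + 1/10·π_1 + 2/5·π_2
  π_1 = 1/5·π_0 + 7/10·π_1 + 2/5·π_2
  normalize: π_0 + π_1 + π_2 = 1
Solving the linear system gives exactly π = [1/4, 1/2, 1/4].

π = [0.2500, 0.5000, 0.2500]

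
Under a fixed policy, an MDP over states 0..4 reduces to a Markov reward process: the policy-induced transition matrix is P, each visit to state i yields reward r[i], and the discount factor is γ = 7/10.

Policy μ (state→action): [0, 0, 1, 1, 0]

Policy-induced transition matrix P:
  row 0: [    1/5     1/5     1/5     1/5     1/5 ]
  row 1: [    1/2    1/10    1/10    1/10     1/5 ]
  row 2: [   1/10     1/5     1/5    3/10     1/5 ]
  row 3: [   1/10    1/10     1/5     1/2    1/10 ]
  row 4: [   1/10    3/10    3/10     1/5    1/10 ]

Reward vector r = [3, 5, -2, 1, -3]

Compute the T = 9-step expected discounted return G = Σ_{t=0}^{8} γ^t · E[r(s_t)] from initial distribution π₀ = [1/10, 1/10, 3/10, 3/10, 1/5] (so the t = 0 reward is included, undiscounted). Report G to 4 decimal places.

G = 1.7000

t=0: π = [0.1000, 0.1000, 0.3000, 0.3000, 0.2000], E[r] = -0.1000, γ^t·E[r] = -0.100000, running G = -0.100000
t=1: π = [0.1500, 0.1800, 0.2100, 0.3100, 0.1500], E[r] = 0.7900, γ^t·E[r] = 0.553000, running G = 0.453000
t=2: π = [0.1870, 0.1660, 0.1970, 0.2960, 0.1540], E[r] = 0.8310, γ^t·E[r] = 0.407190, running G = 0.860190
t=3: π = [0.1851, 0.1692, 0.1988, 0.2919, 0.1550], E[r] = 0.8306, γ^t·E[r] = 0.284896, running G = 1.145086
t=4: π = [0.1862, 0.1694, 0.1986, 0.2905, 0.1553], E[r] = 0.8330, γ^t·E[r] = 0.199994, running G = 1.345079
t=5: π = [0.1864, 0.1695, 0.1986, 0.2901, 0.1554], E[r] = 0.8335, γ^t·E[r] = 0.140081, running G = 1.485160
t=6: π = [0.1865, 0.1696, 0.1986, 0.2899, 0.1555], E[r] = 0.8337, γ^t·E[r] = 0.098079, running G = 1.583239
t=7: π = [0.1865, 0.1696, 0.1986, 0.2899, 0.1555], E[r] = 0.8337, γ^t·E[r] = 0.068661, running G = 1.651900
t=8: π = [0.1865, 0.1696, 0.1986, 0.2899, 0.1555], E[r] = 0.8337, γ^t·E[r] = 0.048064, running G = 1.699964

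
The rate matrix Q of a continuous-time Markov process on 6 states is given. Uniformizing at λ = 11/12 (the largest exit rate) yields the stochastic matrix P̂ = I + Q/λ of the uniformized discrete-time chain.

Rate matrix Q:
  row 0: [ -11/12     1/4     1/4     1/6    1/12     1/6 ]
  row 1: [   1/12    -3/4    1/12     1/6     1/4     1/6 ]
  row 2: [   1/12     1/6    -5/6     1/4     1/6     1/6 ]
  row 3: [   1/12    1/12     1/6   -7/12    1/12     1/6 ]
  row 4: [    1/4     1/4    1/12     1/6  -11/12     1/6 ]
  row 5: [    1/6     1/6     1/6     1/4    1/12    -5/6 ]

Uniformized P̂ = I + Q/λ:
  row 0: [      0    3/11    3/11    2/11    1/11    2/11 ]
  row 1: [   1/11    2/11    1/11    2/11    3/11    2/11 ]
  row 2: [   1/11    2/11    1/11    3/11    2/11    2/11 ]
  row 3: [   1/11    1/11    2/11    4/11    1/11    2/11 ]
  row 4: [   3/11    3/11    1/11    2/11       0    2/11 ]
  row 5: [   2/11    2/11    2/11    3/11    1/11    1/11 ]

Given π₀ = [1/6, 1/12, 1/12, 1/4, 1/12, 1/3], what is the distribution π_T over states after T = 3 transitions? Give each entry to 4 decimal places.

t=0: π = [0.1667, 0.0833, 0.0833, 0.2500, 0.0833, 0.3333]
t=1: π = [0.1212, 0.1818, 0.1742, 0.2652, 0.1061, 0.1515]
t=2: π = [0.1129, 0.1784, 0.1508, 0.2596, 0.1302, 0.1680]
t=3: π = [0.1196, 0.1803, 0.1503, 0.2580, 0.1252, 0.1665]

π = [0.1196, 0.1803, 0.1503, 0.2580, 0.1252, 0.1665]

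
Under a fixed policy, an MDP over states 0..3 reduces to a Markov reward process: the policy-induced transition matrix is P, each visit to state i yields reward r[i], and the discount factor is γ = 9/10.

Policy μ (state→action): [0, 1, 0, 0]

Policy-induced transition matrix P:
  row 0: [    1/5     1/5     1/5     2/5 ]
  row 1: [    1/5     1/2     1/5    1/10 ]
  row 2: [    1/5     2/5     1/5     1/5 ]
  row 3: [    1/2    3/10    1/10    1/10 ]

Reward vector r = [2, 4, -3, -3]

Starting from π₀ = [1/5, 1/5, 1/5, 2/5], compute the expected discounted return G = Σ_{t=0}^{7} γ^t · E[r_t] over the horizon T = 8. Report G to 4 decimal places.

G = 3.4157

t=0: π = [0.2000, 0.2000, 0.2000, 0.4000], E[r] = -0.6000, γ^t·E[r] = -0.600000, running G = -0.600000
t=1: π = [0.3200, 0.3400, 0.1600, 0.1800], E[r] = 0.9800, γ^t·E[r] = 0.882000, running G = 0.282000
t=2: π = [0.2540, 0.3520, 0.1820, 0.2120], E[r] = 0.7340, γ^t·E[r] = 0.594540, running G = 0.876540
t=3: π = [0.2636, 0.3632, 0.1788, 0.1944], E[r] = 0.8604, γ^t·E[r] = 0.627232, running G = 1.503772
t=4: π = [0.2583, 0.3642, 0.1806, 0.1970], E[r] = 0.8407, γ^t·E[r] = 0.551596, running G = 2.055368
t=5: π = [0.2591, 0.3651, 0.1803, 0.1956], E[r] = 0.8508, γ^t·E[r] = 0.502408, running G = 2.557776
t=6: π = [0.2587, 0.3651, 0.1804, 0.1958], E[r] = 0.8493, γ^t·E[r] = 0.451330, running G = 3.009106
t=7: π = [0.2587, 0.3652, 0.1804, 0.1956], E[r] = 0.8501, γ^t·E[r] = 0.406584, running G = 3.415690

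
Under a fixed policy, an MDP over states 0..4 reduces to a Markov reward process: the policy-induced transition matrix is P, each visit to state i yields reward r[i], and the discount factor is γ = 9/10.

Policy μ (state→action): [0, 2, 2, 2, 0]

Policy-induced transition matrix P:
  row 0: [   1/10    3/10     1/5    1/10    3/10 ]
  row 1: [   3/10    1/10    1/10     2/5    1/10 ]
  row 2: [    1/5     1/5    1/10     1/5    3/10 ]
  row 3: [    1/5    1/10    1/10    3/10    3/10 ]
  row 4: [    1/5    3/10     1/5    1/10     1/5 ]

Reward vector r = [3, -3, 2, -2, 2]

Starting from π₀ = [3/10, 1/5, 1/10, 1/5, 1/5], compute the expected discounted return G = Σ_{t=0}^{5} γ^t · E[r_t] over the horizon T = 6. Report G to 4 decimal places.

t=0: π = [0.3000, 0.2000, 0.1000, 0.2000, 0.2000], E[r] = 0.5000, γ^t·E[r] = 0.500000, running G = 0.500000
t=1: π = [0.1900, 0.2100, 0.1500, 0.2100, 0.2400], E[r] = 0.3000, γ^t·E[r] = 0.270000, running G = 0.770000
t=2: π = [0.2020, 0.2010, 0.1430, 0.2200, 0.2340], E[r] = 0.3170, γ^t·E[r] = 0.256770, running G = 1.026770
t=3: π = [0.1999, 0.2015, 0.1436, 0.2186, 0.2364], E[r] = 0.3180, γ^t·E[r] = 0.231822, running G = 1.258592
t=4: π = [0.2002, 0.2016, 0.1436, 0.2185, 0.2361], E[r] = 0.3179, γ^t·E[r] = 0.208600, running G = 1.467192
t=5: π = [0.2001, 0.2016, 0.1436, 0.2186, 0.2361], E[r] = 0.3179, γ^t·E[r] = 0.187711, running G = 1.654904

G = 1.6549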